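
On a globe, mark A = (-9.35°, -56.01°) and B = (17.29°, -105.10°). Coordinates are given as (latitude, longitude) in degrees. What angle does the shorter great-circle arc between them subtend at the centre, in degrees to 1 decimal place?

55.3°

With latitudes φ₁ = -9.350°, φ₂ = 17.290° and longitude difference Δλ = -49.090°:
cos c = sin φ₁ sin φ₂ + cos φ₁ cos φ₂ cos Δλ = (-0.1625)(0.2972) + (0.9867)(0.9548)(0.6549) = 0.56869,
so c = arccos(0.56869) = 0.96589 rad.
So the angular separation is 55.3°.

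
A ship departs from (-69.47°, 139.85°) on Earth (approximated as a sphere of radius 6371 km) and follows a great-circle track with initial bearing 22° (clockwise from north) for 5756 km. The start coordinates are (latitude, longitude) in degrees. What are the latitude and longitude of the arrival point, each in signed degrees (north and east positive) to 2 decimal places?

-18.92°, 157.97°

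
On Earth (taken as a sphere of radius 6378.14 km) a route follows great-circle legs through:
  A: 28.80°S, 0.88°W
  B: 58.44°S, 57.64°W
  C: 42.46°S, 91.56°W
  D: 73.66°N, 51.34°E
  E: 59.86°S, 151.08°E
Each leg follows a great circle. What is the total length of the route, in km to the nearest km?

Leg A→B: central angle 0.8474 rad, distance 5405.1 km.
Leg B→C: central angle 0.4609 rad, distance 2939.8 km.
Leg C→D: central angle 2.5207 rad, distance 16077.3 km.
Leg D→E: central angle 2.5940 rad, distance 16544.8 km.
Total: 5405.1 + 2939.8 + 16077.3 + 16544.8 ≈ 40967 km.

40967 km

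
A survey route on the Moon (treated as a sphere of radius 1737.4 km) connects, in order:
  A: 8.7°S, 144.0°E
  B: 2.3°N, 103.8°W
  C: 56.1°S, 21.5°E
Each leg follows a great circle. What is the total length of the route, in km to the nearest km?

6765 km

Leg A→B: central angle 1.9598 rad, distance 3404.9 km.
Leg B→C: central angle 1.9341 rad, distance 3360.3 km.
Total: 3404.9 + 3360.3 ≈ 6765 km.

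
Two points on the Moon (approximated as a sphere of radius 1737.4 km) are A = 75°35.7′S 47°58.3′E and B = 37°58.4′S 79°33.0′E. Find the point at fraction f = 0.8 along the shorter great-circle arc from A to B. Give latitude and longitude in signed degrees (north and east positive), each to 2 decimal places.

-45.84°, 77.23°

The central angle between A and B is δ = 0.7028 rad.
With f = 0.8, the slerp weights are sin((1−f)δ)/sin δ = 0.2168 and sin(fδ)/sin δ = 0.8248.
Weighted sum of the unit vectors: (0.2168)·(0.1666,0.1848,-0.9686) + (0.8248)·(0.1430,0.7752,-0.6153) = (0.1540, 0.6794, -0.7174).
Converting back: φ = atan2(z, √(x²+y²)) = -45.84°, λ = atan2(y, x) = 77.23°.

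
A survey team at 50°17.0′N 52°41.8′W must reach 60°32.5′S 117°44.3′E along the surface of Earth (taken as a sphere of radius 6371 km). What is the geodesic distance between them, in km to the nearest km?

In radians: φ₁ = 0.8776, φ₂ = -1.0567, Δλ = 170.435° = 2.9747 rad.
cos c = sin φ₁ sin φ₂ + cos φ₁ cos φ₂ cos Δλ = (0.7692)(-0.8707) + (0.6390)(0.4918)(-0.9861) = -0.97965,
so c = arccos(-0.97965) = 2.93949 rad.
Distance = R·c = 6371 × 2.9395 ≈ 18727 km.

18727 km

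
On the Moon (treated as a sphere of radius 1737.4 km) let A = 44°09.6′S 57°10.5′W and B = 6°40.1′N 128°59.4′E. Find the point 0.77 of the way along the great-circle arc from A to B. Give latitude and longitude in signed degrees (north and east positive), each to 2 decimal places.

-25.75°, 133.30°

Central angle δ = 2.4805 rad. Interpolating on the sphere with fraction f = 0.77:
P = [sin((1−f)δ)·A + sin(fδ)·B] / sin δ = 0.8796·A + 1.5359·B in Cartesian coordinates,
giving P = (-0.6178, 0.6555, -0.4344), i.e. latitude -25.75°, longitude 133.30°.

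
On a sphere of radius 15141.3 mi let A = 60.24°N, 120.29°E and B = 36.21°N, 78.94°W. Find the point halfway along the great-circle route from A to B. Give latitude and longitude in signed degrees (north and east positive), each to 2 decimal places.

The central angle between A and B is δ = 1.4357 rad.
With f = 0.5, the slerp weights are sin((1−f)δ)/sin δ = 0.6638 and sin(fδ)/sin δ = 0.6638.
Weighted sum of the unit vectors: (0.6638)·(-0.2504,0.4286,0.8681) + (0.6638)·(0.1548,-0.7919,0.5907) = (-0.0634, -0.2411, 0.9684).
Converting back: φ = atan2(z, √(x²+y²)) = 75.56°, λ = atan2(y, x) = -104.74°.

75.56°, -104.74°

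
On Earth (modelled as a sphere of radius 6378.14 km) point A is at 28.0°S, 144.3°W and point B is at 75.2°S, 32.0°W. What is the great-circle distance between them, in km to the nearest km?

7613 km

In radians: φ₁ = -0.4887, φ₂ = -1.3125, Δλ = 112.300° = 1.9600 rad.
Haversine: a = sin²(Δφ/2) + cos φ₁ cos φ₂ sin²(Δλ/2) = 0.1603 + (0.8829)(0.2554)(0.6897) = 0.31584.
Central angle c = 2·arcsin(√a) = 1.19360 rad.
Distance = R·c = 6378.14 × 1.1936 ≈ 7613 km.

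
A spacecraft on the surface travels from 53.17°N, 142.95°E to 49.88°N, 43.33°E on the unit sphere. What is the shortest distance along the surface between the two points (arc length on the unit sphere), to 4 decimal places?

0.9914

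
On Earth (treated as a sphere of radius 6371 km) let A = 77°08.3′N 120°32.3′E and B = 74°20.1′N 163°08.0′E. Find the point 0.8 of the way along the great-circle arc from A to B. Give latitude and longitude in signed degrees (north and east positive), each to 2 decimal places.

75.45°, 156.21°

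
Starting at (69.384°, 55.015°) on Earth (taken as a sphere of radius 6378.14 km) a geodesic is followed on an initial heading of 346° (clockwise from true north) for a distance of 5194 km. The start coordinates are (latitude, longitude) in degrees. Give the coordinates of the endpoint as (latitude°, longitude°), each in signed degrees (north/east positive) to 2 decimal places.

62.98°, -102.20°

Angular distance δ = d/R = 5194/6378.14 = 0.81434 rad; initial bearing θ = 6.0388 rad.
sin φ₂ = sin φ₁ cos δ + cos φ₁ sin δ cos θ = (0.9360)(0.6863) + (0.3521)(0.7273)(0.9703) = 0.8909, so φ₂ = 62.98°.
Δλ = atan2(sin θ sin δ cos φ₁, cos δ − sin φ₁ sin φ₂) = atan2(-0.0620, -0.1475) = -157.213°.
λ₂ = 55.015° − 157.213° = -102.20°.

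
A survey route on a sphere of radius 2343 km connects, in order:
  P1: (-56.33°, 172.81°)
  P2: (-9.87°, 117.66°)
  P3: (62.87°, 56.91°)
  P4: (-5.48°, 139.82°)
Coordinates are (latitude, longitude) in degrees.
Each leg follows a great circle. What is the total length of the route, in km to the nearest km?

9846 km

Leg P1→P2: central angle 1.0987 rad, distance 2574.2 km.
Leg P2→P3: central angle 1.5038 rad, distance 3523.4 km.
Leg P3→P4: central angle 1.5998 rad, distance 3748.2 km.
Total: 2574.2 + 3523.4 + 3748.2 ≈ 9846 km.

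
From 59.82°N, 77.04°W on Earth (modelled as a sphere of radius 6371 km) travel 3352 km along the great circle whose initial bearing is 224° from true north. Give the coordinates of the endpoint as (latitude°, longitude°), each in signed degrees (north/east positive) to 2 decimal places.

34.47°, -102.07°

Angular distance δ = d/R = 3352/6371 = 0.52613 rad; initial bearing θ = 3.9095 rad.
sin φ₂ = sin φ₁ cos δ + cos φ₁ sin δ cos θ = (0.8645)(0.8648) + (0.5027)(0.5022)(-0.7193) = 0.5659, so φ₂ = 34.47°.
Δλ = atan2(sin θ sin δ cos φ₁, cos δ − sin φ₁ sin φ₂) = atan2(-0.1754, 0.3755) = -25.033°.
λ₂ = -77.040° − 25.033° = -102.07°.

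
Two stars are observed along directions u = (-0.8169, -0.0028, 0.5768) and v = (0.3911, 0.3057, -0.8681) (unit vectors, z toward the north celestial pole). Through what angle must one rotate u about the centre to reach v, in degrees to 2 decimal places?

u·v = -0.8211; |u| = 1.0000, |v| = 1.0000.
cos θ = (u·v)/(|u||v|) = -0.8210, so θ = 145.19°.

145.19°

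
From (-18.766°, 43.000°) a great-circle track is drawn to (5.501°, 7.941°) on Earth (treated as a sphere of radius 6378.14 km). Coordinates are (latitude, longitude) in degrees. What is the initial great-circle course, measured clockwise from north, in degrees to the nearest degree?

With φ₁ = -0.3275, φ₂ = 0.0960, Δλ = -0.6119 rad, the forward-azimuth formula gives
θ = atan2( sin Δλ cos φ₂ , cos φ₁ sin φ₂ − sin φ₁ cos φ₂ cos Δλ ) = atan2(-0.5718, 0.3529) = -58.32°.
Adding 360° brings this into [0°, 360°): 302°.

302°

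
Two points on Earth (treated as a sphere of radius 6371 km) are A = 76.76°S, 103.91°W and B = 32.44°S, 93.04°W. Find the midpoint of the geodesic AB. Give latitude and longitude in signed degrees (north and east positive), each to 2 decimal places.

-54.68°, -95.35°

Central angle δ = 0.7785 rad. Interpolating on the sphere with fraction f = 0.5:
P = [sin((1−f)δ)·A + sin(fδ)·B] / sin δ = 0.5404·A + 0.5404·B in Cartesian coordinates,
giving P = (-0.0539, -0.5756, -0.8160), i.e. latitude -54.68°, longitude -95.35°.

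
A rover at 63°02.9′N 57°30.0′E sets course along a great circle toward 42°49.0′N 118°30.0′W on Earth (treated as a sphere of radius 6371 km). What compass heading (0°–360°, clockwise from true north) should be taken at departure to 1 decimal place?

With φ₁ = 1.1004, φ₂ = 0.7473, Δλ = -3.0718 rad, the forward-azimuth formula gives
θ = atan2( sin Δλ cos φ₂ , cos φ₁ sin φ₂ − sin φ₁ cos φ₂ cos Δλ ) = atan2(-0.0512, 0.9603) = -3.05°.
Adding 360° brings this into [0°, 360°): 356.9°.

356.9°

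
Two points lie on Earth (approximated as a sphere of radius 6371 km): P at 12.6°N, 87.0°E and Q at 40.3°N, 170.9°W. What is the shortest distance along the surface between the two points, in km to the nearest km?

10103 km

In radians: φ₁ = 0.2199, φ₂ = 0.7034, Δλ = 102.100° = 1.7820 rad.
cos c = sin φ₁ sin φ₂ + cos φ₁ cos φ₂ cos Δλ = (0.2181)(0.6468) + (0.9759)(0.7627)(-0.2096) = -0.01493,
so c = arccos(-0.01493) = 1.58572 rad.
Distance = R·c = 6371 × 1.5857 ≈ 10103 km.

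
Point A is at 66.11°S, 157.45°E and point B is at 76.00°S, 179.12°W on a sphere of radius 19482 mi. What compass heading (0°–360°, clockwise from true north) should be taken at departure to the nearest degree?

153°

Δλ = 23.430° = 0.4089 rad.
y = sin Δλ · cos φ₂ = (0.3976)(0.2419) = 0.0962
x = cos φ₁ sin φ₂ − sin φ₁ cos φ₂ cos Δλ = (0.4050)(-0.9703) − (-0.9143)(0.2419)(0.9175) = -0.1900
θ = atan2(y, x) = 153.15°, so the bearing is 153°.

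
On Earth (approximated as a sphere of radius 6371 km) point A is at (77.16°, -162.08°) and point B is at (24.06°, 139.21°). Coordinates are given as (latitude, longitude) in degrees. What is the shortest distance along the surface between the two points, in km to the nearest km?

6650 km

Let φ₁ = 1.3467 rad, φ₂ = 0.4199 rad, and Δλ = -1.0247 rad.
Haversine: a = sin²(Δφ/2) + cos φ₁ cos φ₂ sin²(Δλ/2) = 0.1998 + (0.2222)(0.9131)(0.2403) = 0.24856.
Central angle c = 2·arcsin(√a) = 1.04386 rad.
Distance = R·c = 6371 × 1.0439 ≈ 6650 km.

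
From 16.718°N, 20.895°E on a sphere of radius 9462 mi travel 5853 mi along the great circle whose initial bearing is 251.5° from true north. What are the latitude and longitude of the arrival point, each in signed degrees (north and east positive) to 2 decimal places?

Angular distance δ = d/R = 5853/9462 = 0.61858 rad; initial bearing θ = 4.3895 rad.
sin φ₂ = sin φ₁ cos δ + cos φ₁ sin δ cos θ = (0.2877)(0.8147) + (0.9577)(0.5799)(-0.3173) = 0.0581, so φ₂ = 3.33°.
Δλ = atan2(sin θ sin δ cos φ₁, cos δ − sin φ₁ sin φ₂) = atan2(-0.5267, 0.7980) = -33.425°.
λ₂ = 20.895° − 33.425° = -12.53°.

3.33°, -12.53°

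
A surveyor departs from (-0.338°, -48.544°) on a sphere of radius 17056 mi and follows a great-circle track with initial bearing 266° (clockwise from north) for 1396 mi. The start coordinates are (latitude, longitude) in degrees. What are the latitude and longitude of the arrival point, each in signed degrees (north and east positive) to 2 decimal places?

Angular distance δ = d/R = 1396/17056 = 0.08185 rad; initial bearing θ = 4.6426 rad.
sin φ₂ = sin φ₁ cos δ + cos φ₁ sin δ cos θ = (-0.0059)(0.9967) + (1.0000)(0.0818)(-0.0698) = -0.0116, so φ₂ = -0.66°.
Δλ = atan2(sin θ sin δ cos φ₁, cos δ − sin φ₁ sin φ₂) = atan2(-0.0816, 0.9966) = -4.678°.
λ₂ = -48.544° − 4.678° = -53.22°.

-0.66°, -53.22°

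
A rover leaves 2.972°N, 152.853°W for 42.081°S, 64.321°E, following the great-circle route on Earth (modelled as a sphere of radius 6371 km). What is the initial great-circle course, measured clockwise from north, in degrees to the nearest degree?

215°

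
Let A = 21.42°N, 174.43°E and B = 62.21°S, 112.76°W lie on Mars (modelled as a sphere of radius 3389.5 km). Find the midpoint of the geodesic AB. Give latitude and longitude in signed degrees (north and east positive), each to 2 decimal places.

-24.16°, -162.95°

Central angle δ = 1.7669 rad. Interpolating on the sphere with fraction f = 0.5:
P = [sin((1−f)δ)·A + sin(fδ)·B] / sin δ = 0.7880·A + 0.7880·B in Cartesian coordinates,
giving P = (-0.8723, -0.2676, -0.4093), i.e. latitude -24.16°, longitude -162.95°.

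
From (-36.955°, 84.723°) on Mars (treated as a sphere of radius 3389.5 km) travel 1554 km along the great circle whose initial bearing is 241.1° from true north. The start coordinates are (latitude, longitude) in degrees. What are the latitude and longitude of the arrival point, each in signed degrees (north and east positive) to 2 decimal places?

-45.24°, 51.34°

Angular distance δ = d/R = 1554/3389.5 = 0.45847 rad; initial bearing θ = 4.2080 rad.
sin φ₂ = sin φ₁ cos δ + cos φ₁ sin δ cos θ = (-0.6012)(0.8967) + (0.7991)(0.4426)(-0.4833) = -0.7100, so φ₂ = -45.24°.
Δλ = atan2(sin θ sin δ cos φ₁, cos δ − sin φ₁ sin φ₂) = atan2(-0.3096, 0.4699) = -33.383°.
λ₂ = 84.723° − 33.383° = 51.34°.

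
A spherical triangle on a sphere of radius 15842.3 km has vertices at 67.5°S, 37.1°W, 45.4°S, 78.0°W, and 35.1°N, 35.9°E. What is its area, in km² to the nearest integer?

224241319 km²

Side lengths (central angles): a = 2.2681, b = 2.0261, c = 0.5337 rad; semiperimeter s = 2.4139.
By l'Huilier's theorem, tan(E/4) = √[tan(s/2) tan((s−a)/2) tan((s−b)/2) tan((s−c)/2)], giving spherical excess E = 0.8935 rad.
Area = E·R² = 0.8935 × (15842.3)² ≈ 224241319 km².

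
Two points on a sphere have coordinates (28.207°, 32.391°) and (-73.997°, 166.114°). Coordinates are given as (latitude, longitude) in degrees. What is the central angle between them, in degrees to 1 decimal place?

With latitudes φ₁ = 28.207°, φ₂ = -73.997° and longitude difference Δλ = 133.723°:
Haversine: a = sin²(Δφ/2) + cos φ₁ cos φ₂ sin²(Δλ/2) = 0.6057 + (0.8812)(0.2757)(0.8456) = 0.81113.
Central angle c = 2·arcsin(√a) = 2.24242 rad.
So the angular separation is 128.5°.

128.5°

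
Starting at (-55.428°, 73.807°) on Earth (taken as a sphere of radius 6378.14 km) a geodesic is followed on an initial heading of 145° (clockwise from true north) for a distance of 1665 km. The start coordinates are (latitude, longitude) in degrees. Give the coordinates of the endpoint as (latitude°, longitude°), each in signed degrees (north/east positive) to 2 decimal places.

-66.27°, 95.39°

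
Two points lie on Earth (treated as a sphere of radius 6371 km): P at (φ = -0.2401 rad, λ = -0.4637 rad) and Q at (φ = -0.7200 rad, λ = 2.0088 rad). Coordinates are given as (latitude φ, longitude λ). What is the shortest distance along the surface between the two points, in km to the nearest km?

Let φ₁ = -0.2401 rad, φ₂ = -0.7200 rad, and Δλ = 2.4725 rad.
cos c = sin φ₁ sin φ₂ + cos φ₁ cos φ₂ cos Δλ = (-0.2378)(-0.6594) + (0.9713)(0.7518)(-0.7844) = -0.41599,
so c = arccos(-0.41599) = 1.99982 rad.
Distance = R·c = 6371 × 1.9998 ≈ 12741 km.

12741 km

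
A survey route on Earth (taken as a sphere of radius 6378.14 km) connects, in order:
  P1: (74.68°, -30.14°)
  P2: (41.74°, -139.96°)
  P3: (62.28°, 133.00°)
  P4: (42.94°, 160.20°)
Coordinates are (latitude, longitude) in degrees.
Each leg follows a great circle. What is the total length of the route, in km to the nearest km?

Leg P1→P2: central angle 0.9579 rad, distance 6109.5 km.
Leg P2→P3: central angle 0.9182 rad, distance 5856.3 km.
Leg P3→P4: central angle 0.4373 rad, distance 2788.9 km.
Total: 6109.5 + 5856.3 + 2788.9 ≈ 14755 km.

14755 km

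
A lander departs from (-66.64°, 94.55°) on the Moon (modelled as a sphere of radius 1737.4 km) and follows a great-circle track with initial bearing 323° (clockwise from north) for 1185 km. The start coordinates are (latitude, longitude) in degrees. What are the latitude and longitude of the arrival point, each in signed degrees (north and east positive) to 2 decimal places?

Angular distance δ = d/R = 1185/1737.4 = 0.68205 rad; initial bearing θ = 5.6374 rad.
sin φ₂ = sin φ₁ cos δ + cos φ₁ sin δ cos θ = (-0.9180)(0.7763) + (0.3965)(0.6304)(0.7986) = -0.5130, so φ₂ = -30.87°.
Δλ = atan2(sin θ sin δ cos φ₁, cos δ − sin φ₁ sin φ₂) = atan2(-0.1504, 0.3053) = -26.230°.
λ₂ = 94.550° − 26.230° = 68.32°.

-30.87°, 68.32°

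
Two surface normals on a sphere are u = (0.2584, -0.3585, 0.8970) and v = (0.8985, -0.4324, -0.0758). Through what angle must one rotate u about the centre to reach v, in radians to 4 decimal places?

1.2459 rad

u·v = 0.3192; |u| = 1.0000, |v| = 1.0000.
cos θ = (u·v)/(|u||v|) = 0.3192, so θ = 1.2459 rad.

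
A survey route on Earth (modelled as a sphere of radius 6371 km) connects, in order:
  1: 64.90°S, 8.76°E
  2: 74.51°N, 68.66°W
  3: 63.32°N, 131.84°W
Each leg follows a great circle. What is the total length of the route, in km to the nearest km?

19099 km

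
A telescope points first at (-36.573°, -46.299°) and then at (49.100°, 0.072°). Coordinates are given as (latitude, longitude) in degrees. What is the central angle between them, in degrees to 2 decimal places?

95.02°

Let φ₁ = -0.6383 rad, φ₂ = 0.8570 rad, and Δλ = 0.8093 rad.
Haversine: a = sin²(Δφ/2) + cos φ₁ cos φ₂ sin²(Δλ/2) = 0.4623 + (0.8031)(0.6547)(0.1550) = 0.54378.
Central angle c = 2·arcsin(√a) = 1.65847 rad.
So the angular separation is 95.02°.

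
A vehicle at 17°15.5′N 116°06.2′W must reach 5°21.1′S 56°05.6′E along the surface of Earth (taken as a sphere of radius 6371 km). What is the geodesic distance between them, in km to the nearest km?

In radians: φ₁ = 0.3012, φ₂ = -0.0934, Δλ = 172.197° = 3.0054 rad.
Haversine: a = sin²(Δφ/2) + cos φ₁ cos φ₂ sin²(Δλ/2) = 0.0384 + (0.9550)(0.9956)(0.9954) = 0.98484.
Central angle c = 2·arcsin(√a) = 2.89472 rad.
Distance = R·c = 6371 × 2.8947 ≈ 18442 km.

18442 km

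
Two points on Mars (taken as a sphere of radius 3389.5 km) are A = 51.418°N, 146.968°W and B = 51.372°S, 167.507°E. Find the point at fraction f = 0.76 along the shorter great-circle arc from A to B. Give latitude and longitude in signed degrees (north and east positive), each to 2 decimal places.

-27.13°, -178.86°

The central angle between A and B is δ = 1.9155 rad.
With f = 0.76, the slerp weights are sin((1−f)δ)/sin δ = 0.4714 and sin(fδ)/sin δ = 1.0555.
Weighted sum of the unit vectors: (0.4714)·(-0.5228,-0.3399,0.7817) + (1.0555)·(-0.6095,0.1350,-0.7812) = (-0.8898, -0.0177, -0.4560).
Converting back: φ = atan2(z, √(x²+y²)) = -27.13°, λ = atan2(y, x) = -178.86°.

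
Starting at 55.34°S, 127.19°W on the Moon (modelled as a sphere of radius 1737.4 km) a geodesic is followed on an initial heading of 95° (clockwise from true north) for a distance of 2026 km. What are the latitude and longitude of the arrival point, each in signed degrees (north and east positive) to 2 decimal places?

-21.68°, -46.98°

Angular distance δ = d/R = 2026/1737.4 = 1.16611 rad; initial bearing θ = 1.6581 rad.
sin φ₂ = sin φ₁ cos δ + cos φ₁ sin δ cos θ = (-0.8225)(0.3937) + (0.5687)(0.9192)(-0.0872) = -0.3694, so φ₂ = -21.68°.
Δλ = atan2(sin θ sin δ cos φ₁, cos δ − sin φ₁ sin φ₂) = atan2(0.5208, 0.0899) = 80.209°.
λ₂ = -127.190° + 80.209° = -46.98°.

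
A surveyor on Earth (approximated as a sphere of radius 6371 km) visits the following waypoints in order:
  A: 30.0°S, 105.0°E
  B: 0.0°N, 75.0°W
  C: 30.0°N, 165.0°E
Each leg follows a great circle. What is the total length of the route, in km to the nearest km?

Leg A→B: central angle 2.6180 rad, distance 16679.2 km.
Leg B→C: central angle 2.0186 rad, distance 12860.7 km.
Total: 16679.2 + 12860.7 ≈ 29540 km.

29540 km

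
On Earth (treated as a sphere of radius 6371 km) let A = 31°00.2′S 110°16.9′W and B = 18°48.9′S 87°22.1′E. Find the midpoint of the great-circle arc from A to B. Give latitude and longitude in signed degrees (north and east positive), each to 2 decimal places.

-70.87°, 150.83°

Central angle δ = 2.2231 rad. Interpolating on the sphere with fraction f = 0.5:
P = [sin((1−f)δ)·A + sin(fδ)·B] / sin δ = 1.1280·A + 1.1280·B in Cartesian coordinates,
giving P = (-0.2861, 0.1597, -0.9448), i.e. latitude -70.87°, longitude 150.83°.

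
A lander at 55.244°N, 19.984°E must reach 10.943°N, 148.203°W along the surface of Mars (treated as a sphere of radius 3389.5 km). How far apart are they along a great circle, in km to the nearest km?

Let φ₁ = 0.9642 rad, φ₂ = 0.1910 rad, and Δλ = -2.9354 rad.
Haversine: a = sin²(Δφ/2) + cos φ₁ cos φ₂ sin²(Δλ/2) = 0.1422 + (0.5701)(0.9818)(0.9894) = 0.69595.
Central angle c = 2·arcsin(√a) = 1.97349 rad.
Distance = R·c = 3389.5 × 1.9735 ≈ 6689 km.

6689 km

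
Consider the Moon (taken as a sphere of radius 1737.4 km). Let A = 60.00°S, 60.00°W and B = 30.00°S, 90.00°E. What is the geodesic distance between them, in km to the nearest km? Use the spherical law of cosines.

2628 km

Let φ₁ = -1.0472 rad, φ₂ = -0.5236 rad, and Δλ = 2.6180 rad.
cos c = sin φ₁ sin φ₂ + cos φ₁ cos φ₂ cos Δλ = (-0.8660)(-0.5000) + (0.5000)(0.8660)(-0.8660) = 0.05801,
so c = arccos(0.05801) = 1.51275 rad.
Distance = R·c = 1737.4 × 1.5128 ≈ 2628 km.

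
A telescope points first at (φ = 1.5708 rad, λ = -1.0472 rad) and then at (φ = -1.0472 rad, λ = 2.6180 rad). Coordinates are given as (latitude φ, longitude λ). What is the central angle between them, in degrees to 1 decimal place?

150.0°

With latitudes φ₁ = 90.000°, φ₂ = -60.000° and longitude difference Δλ = -150.000°:
cos c = sin φ₁ sin φ₂ + cos φ₁ cos φ₂ cos Δλ = (1.0000)(-0.8660) + (-0.0000)(0.5000)(-0.8660) = -0.86603,
so c = arccos(-0.86603) = 2.61799 rad.
So the angular separation is 150.0°.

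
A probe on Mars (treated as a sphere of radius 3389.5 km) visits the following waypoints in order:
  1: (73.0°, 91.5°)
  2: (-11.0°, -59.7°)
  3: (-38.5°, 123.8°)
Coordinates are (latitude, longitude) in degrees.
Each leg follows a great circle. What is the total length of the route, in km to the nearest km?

14559 km

Leg 1→2: central angle 2.0197 rad, distance 6845.7 km.
Leg 2→3: central angle 2.2758 rad, distance 7713.7 km.
Total: 6845.7 + 7713.7 ≈ 14559 km.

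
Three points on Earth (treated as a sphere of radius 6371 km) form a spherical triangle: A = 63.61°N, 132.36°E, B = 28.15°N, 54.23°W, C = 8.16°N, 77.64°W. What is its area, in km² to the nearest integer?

Side lengths (central angles): a = 0.5198, b = 1.8275, c = 1.5375 rad; semiperimeter s = 1.9424.
By l'Huilier's theorem, tan(E/4) = √[tan(s/2) tan((s−a)/2) tan((s−b)/2) tan((s−c)/2)], giving spherical excess E = 0.4856 rad.
Area = E·R² = 0.4856 × (6371)² ≈ 19710899 km².

19710899 km²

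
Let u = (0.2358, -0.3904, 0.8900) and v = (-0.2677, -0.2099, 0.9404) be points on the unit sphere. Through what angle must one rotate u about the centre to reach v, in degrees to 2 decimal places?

u·v = 0.8558; |u| = 1.0001, |v| = 1.0000.
cos θ = (u·v)/(|u||v|) = 0.8557, so θ = 31.16°.

31.16°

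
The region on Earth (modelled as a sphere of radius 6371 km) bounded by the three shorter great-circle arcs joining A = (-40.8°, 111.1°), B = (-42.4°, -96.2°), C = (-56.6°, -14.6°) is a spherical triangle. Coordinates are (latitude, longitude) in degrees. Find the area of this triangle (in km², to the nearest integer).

Side lengths (central angles): a = 0.8991, b = 1.2637, c = 1.6270 rad; semiperimeter s = 1.8949.
By l'Huilier's theorem, tan(E/4) = √[tan(s/2) tan((s−a)/2) tan((s−b)/2) tan((s−c)/2)], giving spherical excess E = 0.7216 rad.
Area = E·R² = 0.7216 × (6371)² ≈ 29288631 km².

29288631 km²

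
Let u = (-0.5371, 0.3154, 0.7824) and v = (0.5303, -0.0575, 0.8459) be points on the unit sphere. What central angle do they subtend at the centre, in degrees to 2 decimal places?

u·v = 0.3589; |u| = 1.0001, |v| = 1.0000.
cos θ = (u·v)/(|u||v|) = 0.3588, so θ = 68.97°.

68.97°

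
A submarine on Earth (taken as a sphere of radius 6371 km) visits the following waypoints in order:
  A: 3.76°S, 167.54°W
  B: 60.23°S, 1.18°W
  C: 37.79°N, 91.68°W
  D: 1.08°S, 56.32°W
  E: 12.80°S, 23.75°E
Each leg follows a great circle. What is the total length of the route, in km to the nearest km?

40954 km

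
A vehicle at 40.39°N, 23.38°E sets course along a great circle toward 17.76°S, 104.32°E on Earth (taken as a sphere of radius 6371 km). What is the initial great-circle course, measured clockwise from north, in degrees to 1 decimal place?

109.3°

With φ₁ = 0.7049, φ₂ = -0.3100, Δλ = 1.4127 rad, the forward-azimuth formula gives
θ = atan2( sin Δλ cos φ₂ , cos φ₁ sin φ₂ − sin φ₁ cos φ₂ cos Δλ ) = atan2(0.9405, -0.3295) = 109.31°.
So the initial bearing is 109.3°.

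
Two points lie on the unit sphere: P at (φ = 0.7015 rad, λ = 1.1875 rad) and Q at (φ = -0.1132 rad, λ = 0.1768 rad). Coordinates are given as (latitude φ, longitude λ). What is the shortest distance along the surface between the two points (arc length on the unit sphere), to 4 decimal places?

1.2341

With latitudes φ₁ = 40.193°, φ₂ = -6.486° and longitude difference Δλ = -57.909°:
cos c = sin φ₁ sin φ₂ + cos φ₁ cos φ₂ cos Δλ = (0.6454)(-0.1130) + (0.7639)(0.9936)(0.5313) = 0.33033,
so c = arccos(0.33033) = 1.23415 rad.
On the unit sphere the arc length equals the central angle: 1.2341.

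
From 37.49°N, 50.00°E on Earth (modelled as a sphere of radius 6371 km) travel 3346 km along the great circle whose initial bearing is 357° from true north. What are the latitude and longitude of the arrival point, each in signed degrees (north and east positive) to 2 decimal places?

Angular distance δ = d/R = 3346/6371 = 0.52519 rad; initial bearing θ = 6.2308 rad.
sin φ₂ = sin φ₁ cos δ + cos φ₁ sin δ cos θ = (0.6086)(0.8652) + (0.7935)(0.5014)(0.9986) = 0.9239, so φ₂ = 67.50°.
Δλ = atan2(sin θ sin δ cos φ₁, cos δ − sin φ₁ sin φ₂) = atan2(-0.0208, 0.3029) = -3.932°.
λ₂ = 50.000° − 3.932° = 46.07°.

67.50°, 46.07°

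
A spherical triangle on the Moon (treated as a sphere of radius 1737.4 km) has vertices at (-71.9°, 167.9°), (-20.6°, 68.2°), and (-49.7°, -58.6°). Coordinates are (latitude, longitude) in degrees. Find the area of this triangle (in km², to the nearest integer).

2354387 km²

Side lengths (central angles): a = 1.6653, b = 0.9439, c = 1.2813 rad; semiperimeter s = 1.9453.
By l'Huilier's theorem, tan(E/4) = √[tan(s/2) tan((s−a)/2) tan((s−b)/2) tan((s−c)/2)], giving spherical excess E = 0.7800 rad.
Area = E·R² = 0.7800 × (1737.4)² ≈ 2354387 km².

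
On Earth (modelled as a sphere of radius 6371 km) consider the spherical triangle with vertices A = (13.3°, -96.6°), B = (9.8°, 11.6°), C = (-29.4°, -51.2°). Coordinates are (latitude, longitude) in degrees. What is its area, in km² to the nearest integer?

35932018 km²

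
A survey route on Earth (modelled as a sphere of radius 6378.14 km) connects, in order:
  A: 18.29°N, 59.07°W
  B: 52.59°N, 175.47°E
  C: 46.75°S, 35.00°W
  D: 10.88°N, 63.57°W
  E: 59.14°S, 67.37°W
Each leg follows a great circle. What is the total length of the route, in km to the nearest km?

Leg A→B: central angle 1.6563 rad, distance 10563.9 km.
Leg B→C: central angle 2.7857 rad, distance 17767.3 km.
Leg C→D: central angle 1.1002 rad, distance 7017.0 km.
Leg D→E: central angle 1.2233 rad, distance 7802.1 km.
Total: 10563.9 + 17767.3 + 7017.0 + 7802.1 ≈ 43150 km.

43150 km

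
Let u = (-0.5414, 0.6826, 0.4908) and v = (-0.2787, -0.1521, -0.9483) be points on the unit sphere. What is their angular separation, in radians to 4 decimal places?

2.0024 rad

u·v = -0.4184; |u| = 1.0000, |v| = 1.0000.
cos θ = (u·v)/(|u||v|) = -0.4184, so θ = 2.0024 rad.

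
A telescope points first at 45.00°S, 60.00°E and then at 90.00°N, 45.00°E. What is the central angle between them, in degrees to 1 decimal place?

In radians: φ₁ = -0.7854, φ₂ = 1.5708, Δλ = -15.000° = -0.2618 rad.
Haversine: a = sin²(Δφ/2) + cos φ₁ cos φ₂ sin²(Δλ/2) = 0.8536 + (0.7071)(0.0000)(0.0170) = 0.85355.
Central angle c = 2·arcsin(√a) = 2.35619 rad.
So the angular separation is 135.0°.

135.0°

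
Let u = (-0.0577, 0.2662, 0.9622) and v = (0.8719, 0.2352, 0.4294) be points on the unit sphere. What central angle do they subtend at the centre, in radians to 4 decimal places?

u·v = 0.4255; |u| = 1.0000, |v| = 1.0000.
cos θ = (u·v)/(|u||v|) = 0.4255, so θ = 1.1313 rad.

1.1313 rad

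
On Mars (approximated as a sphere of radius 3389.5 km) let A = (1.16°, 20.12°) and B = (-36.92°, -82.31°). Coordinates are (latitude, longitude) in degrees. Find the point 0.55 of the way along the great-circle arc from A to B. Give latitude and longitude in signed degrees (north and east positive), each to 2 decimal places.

-29.21°, -28.35°

Central angle δ = 1.7561 rad. Interpolating on the sphere with fraction f = 0.55:
P = [sin((1−f)δ)·A + sin(fδ)·B] / sin δ = 0.7229·A + 0.8368·B in Cartesian coordinates,
giving P = (0.7682, -0.4144, -0.4881), i.e. latitude -29.21°, longitude -28.35°.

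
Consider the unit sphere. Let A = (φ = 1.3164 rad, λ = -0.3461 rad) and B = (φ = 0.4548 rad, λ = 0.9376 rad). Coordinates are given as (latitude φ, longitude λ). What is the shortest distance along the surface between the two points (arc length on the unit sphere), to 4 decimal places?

1.0597

With latitudes φ₁ = 75.424°, φ₂ = 26.058° and longitude difference Δλ = 73.551°:
Haversine: a = sin²(Δφ/2) + cos φ₁ cos φ₂ sin²(Δλ/2) = 0.1744 + (0.2517)(0.8983)(0.3584) = 0.25542.
Central angle c = 2·arcsin(√a) = 1.05967 rad.
On the unit sphere the arc length equals the central angle: 1.0597.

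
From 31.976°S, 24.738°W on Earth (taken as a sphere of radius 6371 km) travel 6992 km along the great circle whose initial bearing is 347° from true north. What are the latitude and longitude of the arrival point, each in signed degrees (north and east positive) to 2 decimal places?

29.62°, -38.05°

Angular distance δ = d/R = 6992/6371 = 1.09747 rad; initial bearing θ = 6.0563 rad.
sin φ₂ = sin φ₁ cos δ + cos φ₁ sin δ cos θ = (-0.5296)(0.4558) + (0.8483)(0.8901)(0.9744) = 0.4943, so φ₂ = 29.62°.
Δλ = atan2(sin θ sin δ cos φ₁, cos δ − sin φ₁ sin φ₂) = atan2(-0.1698, 0.7176) = -13.316°.
λ₂ = -24.738° − 13.316° = -38.05°.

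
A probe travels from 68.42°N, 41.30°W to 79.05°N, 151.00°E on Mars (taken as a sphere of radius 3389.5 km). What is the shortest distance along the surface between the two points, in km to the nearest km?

1914 km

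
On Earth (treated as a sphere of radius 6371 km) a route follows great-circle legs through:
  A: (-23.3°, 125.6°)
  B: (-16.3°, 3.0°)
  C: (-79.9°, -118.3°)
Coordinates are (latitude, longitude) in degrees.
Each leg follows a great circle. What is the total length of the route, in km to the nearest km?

Leg A→B: central angle 1.9433 rad, distance 12380.6 km.
Leg B→C: central angle 1.3808 rad, distance 8797.0 km.
Total: 12380.6 + 8797.0 ≈ 21178 km.

21178 km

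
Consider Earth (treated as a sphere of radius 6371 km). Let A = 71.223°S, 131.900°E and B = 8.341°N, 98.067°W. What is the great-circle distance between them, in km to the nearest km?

With latitudes φ₁ = -71.223°, φ₂ = 8.341° and longitude difference Δλ = 130.033°:
cos c = sin φ₁ sin φ₂ + cos φ₁ cos φ₂ cos Δλ = (-0.9468)(0.1451) + (0.3219)(0.9894)(-0.6432) = -0.34220,
so c = arccos(-0.34220) = 1.92005 rad.
Distance = R·c = 6371 × 1.9201 ≈ 12233 km.

12233 km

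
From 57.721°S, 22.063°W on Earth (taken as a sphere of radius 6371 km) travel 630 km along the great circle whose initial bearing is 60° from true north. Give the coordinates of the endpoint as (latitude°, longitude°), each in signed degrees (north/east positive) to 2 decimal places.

Angular distance δ = d/R = 630/6371 = 0.09889 rad; initial bearing θ = 1.0472 rad.
sin φ₂ = sin φ₁ cos δ + cos φ₁ sin δ cos θ = (-0.8455)(0.9951) + (0.5340)(0.0987)(0.5000) = -0.8150, so φ₂ = -54.58°.
Δλ = atan2(sin θ sin δ cos φ₁, cos δ − sin φ₁ sin φ₂) = atan2(0.0457, 0.3061) = 8.484°.
λ₂ = -22.063° + 8.484° = -13.58°.

-54.58°, -13.58°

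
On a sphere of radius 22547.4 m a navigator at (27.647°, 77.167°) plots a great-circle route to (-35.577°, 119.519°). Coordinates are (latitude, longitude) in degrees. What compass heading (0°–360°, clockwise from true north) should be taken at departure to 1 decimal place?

With φ₁ = 0.4825, φ₂ = -0.6209, Δλ = 0.7392 rad, the forward-azimuth formula gives
θ = atan2( sin Δλ cos φ₂ , cos φ₁ sin φ₂ − sin φ₁ cos φ₂ cos Δλ ) = atan2(0.5479, -0.7943) = 145.40°.
So the initial bearing is 145.4°.

145.4°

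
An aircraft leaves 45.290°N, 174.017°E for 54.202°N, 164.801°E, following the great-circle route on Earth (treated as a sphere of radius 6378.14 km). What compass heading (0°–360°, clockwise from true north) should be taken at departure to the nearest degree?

330°

Δλ = -9.216° = -0.1608 rad.
y = sin Δλ · cos φ₂ = (-0.1602)(0.5849) = -0.0937
x = cos φ₁ sin φ₂ − sin φ₁ cos φ₂ cos Δλ = (0.7035)(0.8111) − (0.7107)(0.5849)(0.9871) = 0.1603
θ = atan2(y, x) = -30.30°; adding 360° gives 330°.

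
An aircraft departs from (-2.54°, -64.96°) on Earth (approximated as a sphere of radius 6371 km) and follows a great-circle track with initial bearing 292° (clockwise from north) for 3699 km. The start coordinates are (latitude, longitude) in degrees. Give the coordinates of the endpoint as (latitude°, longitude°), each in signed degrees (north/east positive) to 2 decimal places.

Angular distance δ = d/R = 3699/6371 = 0.58060 rad; initial bearing θ = 5.0964 rad.
sin φ₂ = sin φ₁ cos δ + cos φ₁ sin δ cos θ = (-0.0443)(0.8361) + (0.9990)(0.5485)(0.3746) = 0.1682, so φ₂ = 9.68°.
Δλ = atan2(sin θ sin δ cos φ₁, cos δ − sin φ₁ sin φ₂) = atan2(-0.5081, 0.8436) = -31.060°.
λ₂ = -64.960° − 31.060° = -96.02°.

9.68°, -96.02°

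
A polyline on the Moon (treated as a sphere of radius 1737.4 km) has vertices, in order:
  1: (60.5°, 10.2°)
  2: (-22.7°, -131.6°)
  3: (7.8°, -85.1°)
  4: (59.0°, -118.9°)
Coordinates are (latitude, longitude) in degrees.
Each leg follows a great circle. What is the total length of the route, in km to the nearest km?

Leg 1→2: central angle 2.3363 rad, distance 4059.0 km.
Leg 2→3: central angle 0.9560 rad, distance 1661.0 km.
Leg 3→4: central angle 0.9999 rad, distance 1737.3 km.
Total: 4059.0 + 1661.0 + 1737.3 ≈ 7457 km.

7457 km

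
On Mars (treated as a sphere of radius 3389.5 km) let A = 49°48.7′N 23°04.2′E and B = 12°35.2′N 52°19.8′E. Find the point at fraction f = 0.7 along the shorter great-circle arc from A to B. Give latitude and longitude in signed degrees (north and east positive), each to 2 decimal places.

The central angle between A and B is δ = 0.7729 rad.
With f = 0.7, the slerp weights are sin((1−f)δ)/sin δ = 0.3291 and sin(fδ)/sin δ = 0.7376.
Weighted sum of the unit vectors: (0.3291)·(0.5937,0.2529,0.7639) + (0.7376)·(0.5964,0.7725,0.2179) = (0.6353, 0.6530, 0.4122).
Converting back: φ = atan2(z, √(x²+y²)) = 24.34°, λ = atan2(y, x) = 45.79°.

24.34°, 45.79°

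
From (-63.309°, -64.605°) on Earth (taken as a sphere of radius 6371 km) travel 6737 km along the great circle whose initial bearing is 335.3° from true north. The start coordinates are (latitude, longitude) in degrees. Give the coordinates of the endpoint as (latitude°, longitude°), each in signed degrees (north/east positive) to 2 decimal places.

-4.78°, -86.03°

Angular distance δ = d/R = 6737/6371 = 1.05745 rad; initial bearing θ = 5.8521 rad.
sin φ₂ = sin φ₁ cos δ + cos φ₁ sin δ cos θ = (-0.8934)(0.4911) + (0.4492)(0.8711)(0.9085) = -0.0833, so φ₂ = -4.78°.
Δλ = atan2(sin θ sin δ cos φ₁, cos δ − sin φ₁ sin φ₂) = atan2(-0.1635, 0.4167) = -21.425°.
λ₂ = -64.605° − 21.425° = -86.03°.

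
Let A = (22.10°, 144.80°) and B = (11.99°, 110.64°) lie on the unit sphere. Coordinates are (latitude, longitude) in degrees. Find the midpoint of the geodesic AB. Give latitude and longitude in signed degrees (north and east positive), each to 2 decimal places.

17.78°, 127.24°

Central angle δ = 0.5951 rad. Interpolating on the sphere with fraction f = 0.5:
P = [sin((1−f)δ)·A + sin(fδ)·B] / sin δ = 0.5230·A + 0.5230·B in Cartesian coordinates,
giving P = (-0.5763, 0.7580, 0.3054), i.e. latitude 17.78°, longitude 127.24°.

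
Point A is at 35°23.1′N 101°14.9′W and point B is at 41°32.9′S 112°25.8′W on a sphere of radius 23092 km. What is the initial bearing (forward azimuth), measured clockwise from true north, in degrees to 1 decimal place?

188.5°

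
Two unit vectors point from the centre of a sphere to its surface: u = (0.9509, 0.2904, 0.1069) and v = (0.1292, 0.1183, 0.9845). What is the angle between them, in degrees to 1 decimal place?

74.8°

u·v = 0.2625; |u| = 1.0000, |v| = 1.0000.
cos θ = (u·v)/(|u||v|) = 0.2625, so θ = 74.8°.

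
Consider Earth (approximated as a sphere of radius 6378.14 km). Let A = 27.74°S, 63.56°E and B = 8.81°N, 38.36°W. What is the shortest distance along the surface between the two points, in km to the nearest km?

With latitudes φ₁ = -27.740°, φ₂ = 8.810° and longitude difference Δλ = -101.920°:
cos c = sin φ₁ sin φ₂ + cos φ₁ cos φ₂ cos Δλ = (-0.4655)(0.1532) + (0.8851)(0.9882)(-0.2065) = -0.25194,
so c = arccos(-0.25194) = 1.82548 rad.
Distance = R·c = 6378.14 × 1.8255 ≈ 11643 km.

11643 km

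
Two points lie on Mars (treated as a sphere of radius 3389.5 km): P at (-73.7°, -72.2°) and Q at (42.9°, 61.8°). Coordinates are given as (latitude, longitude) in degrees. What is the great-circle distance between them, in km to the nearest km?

With latitudes φ₁ = -73.700°, φ₂ = 42.900° and longitude difference Δλ = 134.000°:
cos c = sin φ₁ sin φ₂ + cos φ₁ cos φ₂ cos Δλ = (-0.9598)(0.6807) + (0.2807)(0.7325)(-0.6947) = -0.79618,
so c = arccos(-0.79618) = 2.49175 rad.
Distance = R·c = 3389.5 × 2.4918 ≈ 8446 km.

8446 km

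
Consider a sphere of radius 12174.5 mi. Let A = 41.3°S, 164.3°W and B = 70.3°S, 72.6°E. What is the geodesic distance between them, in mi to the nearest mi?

12986 mi

Let φ₁ = -0.7208 rad, φ₂ = -1.2270 rad, and Δλ = -2.1485 rad.
cos c = sin φ₁ sin φ₂ + cos φ₁ cos φ₂ cos Δλ = (-0.6600)(-0.9415) + (0.7513)(0.3371)(-0.5461) = 0.48307,
so c = arccos(0.48307) = 1.06664 rad.
Distance = R·c = 12174.5 × 1.0666 ≈ 12986 mi.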